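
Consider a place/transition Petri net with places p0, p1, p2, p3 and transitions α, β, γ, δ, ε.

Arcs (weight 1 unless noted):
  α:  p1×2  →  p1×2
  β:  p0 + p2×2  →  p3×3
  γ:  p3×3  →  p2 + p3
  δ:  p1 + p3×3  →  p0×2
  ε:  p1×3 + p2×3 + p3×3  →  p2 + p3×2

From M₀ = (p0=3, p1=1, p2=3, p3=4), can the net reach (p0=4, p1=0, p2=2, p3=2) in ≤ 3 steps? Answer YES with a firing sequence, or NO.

step 1: fire β:  (p0=3, p1=1, p2=3, p3=4) → (p0=2, p1=1, p2=1, p3=7)
step 2: fire γ:  (p0=2, p1=1, p2=1, p3=7) → (p0=2, p1=1, p2=2, p3=5)
step 3: fire δ:  (p0=2, p1=1, p2=2, p3=5) → (p0=4, p1=0, p2=2, p3=2)

YES — reachable via ⟨β, γ, δ⟩ (3 firings)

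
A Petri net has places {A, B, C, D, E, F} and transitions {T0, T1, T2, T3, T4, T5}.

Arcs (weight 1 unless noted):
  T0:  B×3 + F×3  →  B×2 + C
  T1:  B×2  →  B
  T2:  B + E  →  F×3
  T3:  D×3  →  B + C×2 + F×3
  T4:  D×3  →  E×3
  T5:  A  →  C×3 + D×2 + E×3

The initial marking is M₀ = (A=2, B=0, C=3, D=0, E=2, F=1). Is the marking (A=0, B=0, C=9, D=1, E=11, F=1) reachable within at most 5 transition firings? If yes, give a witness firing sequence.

YES — reachable via ⟨T5, T5, T4⟩ (3 firings)

step 1: fire T5:  (A=2, B=0, C=3, D=0, E=2, F=1) → (A=1, B=0, C=6, D=2, E=5, F=1)
step 2: fire T5:  (A=1, B=0, C=6, D=2, E=5, F=1) → (A=0, B=0, C=9, D=4, E=8, F=1)
step 3: fire T4:  (A=0, B=0, C=9, D=4, E=8, F=1) → (A=0, B=0, C=9, D=1, E=11, F=1)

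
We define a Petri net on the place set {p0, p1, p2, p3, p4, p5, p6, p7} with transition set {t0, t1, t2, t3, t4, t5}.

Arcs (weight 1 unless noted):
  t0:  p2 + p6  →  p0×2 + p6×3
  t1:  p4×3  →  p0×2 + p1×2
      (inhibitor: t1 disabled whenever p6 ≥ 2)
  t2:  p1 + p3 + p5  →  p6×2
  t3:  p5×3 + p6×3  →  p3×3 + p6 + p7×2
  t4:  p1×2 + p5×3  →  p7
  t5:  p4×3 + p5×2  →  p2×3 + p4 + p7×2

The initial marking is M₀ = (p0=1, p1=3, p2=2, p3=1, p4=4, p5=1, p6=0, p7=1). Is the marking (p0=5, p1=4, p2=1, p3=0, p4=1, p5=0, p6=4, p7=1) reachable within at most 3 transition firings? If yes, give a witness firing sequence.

step 1: fire t1:  (p0=1, p1=3, p2=2, p3=1, p4=4, p5=1, p6=0, p7=1) → (p0=3, p1=5, p2=2, p3=1, p4=1, p5=1, p6=0, p7=1)
step 2: fire t2:  (p0=3, p1=5, p2=2, p3=1, p4=1, p5=1, p6=0, p7=1) → (p0=3, p1=4, p2=2, p3=0, p4=1, p5=0, p6=2, p7=1)
step 3: fire t0:  (p0=3, p1=4, p2=2, p3=0, p4=1, p5=0, p6=2, p7=1) → (p0=5, p1=4, p2=1, p3=0, p4=1, p5=0, p6=4, p7=1)

YES — reachable via ⟨t1, t2, t0⟩ (3 firings)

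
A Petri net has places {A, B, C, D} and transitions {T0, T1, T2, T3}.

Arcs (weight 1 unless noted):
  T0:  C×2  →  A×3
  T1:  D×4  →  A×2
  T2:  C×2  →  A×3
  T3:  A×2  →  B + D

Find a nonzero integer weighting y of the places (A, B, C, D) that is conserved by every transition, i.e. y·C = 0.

y = (A:2, B:3, C:3, D:1)

Incidence matrix C (rows=places, cols=transitions):
       T0   T1   T2   T3
    A   3    2    3   -2
    B   0    0    0    1
    C  -2    0   -2    0
    D   0   -4    0    1

Candidate y = [2, 3, 3, 1]; check y·C column-wise:
  col T0: 2·3 + 3·0 + 3·-2 + 1·0 = 0
  col T1: 2·2 + 3·0 + 3·0 + 1·-4 = 0
  col T2: 2·3 + 3·0 + 3·-2 + 1·0 = 0
  col T3: 2·-2 + 3·1 + 3·0 + 1·1 = 0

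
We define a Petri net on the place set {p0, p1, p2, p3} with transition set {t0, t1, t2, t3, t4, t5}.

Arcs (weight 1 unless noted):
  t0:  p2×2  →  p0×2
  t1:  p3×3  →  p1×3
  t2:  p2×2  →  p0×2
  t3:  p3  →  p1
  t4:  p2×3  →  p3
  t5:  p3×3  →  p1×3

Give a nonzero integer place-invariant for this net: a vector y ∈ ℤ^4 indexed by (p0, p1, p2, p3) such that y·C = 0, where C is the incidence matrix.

y = (p0:1, p1:3, p2:1, p3:3)

Incidence matrix C (rows=places, cols=transitions):
       t0   t1   t2   t3   t4   t5
   p0   2    0    2    0    0    0
   p1   0    3    0    1    0    3
   p2  -2    0   -2    0   -3    0
   p3   0   -3    0   -1    1   -3

Candidate y = [1, 3, 1, 3]; check y·C column-wise:
  col t0: 1·2 + 3·0 + 1·-2 + 3·0 = 0
  col t1: 1·0 + 3·3 + 1·0 + 3·-3 = 0
  col t2: 1·2 + 3·0 + 1·-2 + 3·0 = 0
  col t3: 1·0 + 3·1 + 1·0 + 3·-1 = 0
  col t4: 1·0 + 3·0 + 1·-3 + 3·1 = 0
  col t5: 1·0 + 3·3 + 1·0 + 3·-3 = 0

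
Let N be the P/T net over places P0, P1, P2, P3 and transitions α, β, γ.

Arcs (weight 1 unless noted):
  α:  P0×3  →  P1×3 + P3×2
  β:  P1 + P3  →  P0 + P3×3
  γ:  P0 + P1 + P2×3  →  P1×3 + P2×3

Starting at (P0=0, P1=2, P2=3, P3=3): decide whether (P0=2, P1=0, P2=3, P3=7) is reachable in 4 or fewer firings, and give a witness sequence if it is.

step 1: fire β:  (P0=0, P1=2, P2=3, P3=3) → (P0=1, P1=1, P2=3, P3=5)
step 2: fire β:  (P0=1, P1=1, P2=3, P3=5) → (P0=2, P1=0, P2=3, P3=7)

YES — reachable via ⟨β, β⟩ (2 firings)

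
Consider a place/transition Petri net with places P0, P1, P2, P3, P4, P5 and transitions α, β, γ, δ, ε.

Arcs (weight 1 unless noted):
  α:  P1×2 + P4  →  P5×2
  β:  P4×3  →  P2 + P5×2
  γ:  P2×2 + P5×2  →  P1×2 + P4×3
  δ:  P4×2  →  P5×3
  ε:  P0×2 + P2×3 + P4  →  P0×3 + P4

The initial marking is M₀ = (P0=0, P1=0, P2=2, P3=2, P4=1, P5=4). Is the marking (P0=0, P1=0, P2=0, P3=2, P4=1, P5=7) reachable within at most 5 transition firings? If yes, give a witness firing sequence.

step 1: fire γ:  (P0=0, P1=0, P2=2, P3=2, P4=1, P5=4) → (P0=0, P1=2, P2=0, P3=2, P4=4, P5=2)
step 2: fire α:  (P0=0, P1=2, P2=0, P3=2, P4=4, P5=2) → (P0=0, P1=0, P2=0, P3=2, P4=3, P5=4)
step 3: fire δ:  (P0=0, P1=0, P2=0, P3=2, P4=3, P5=4) → (P0=0, P1=0, P2=0, P3=2, P4=1, P5=7)

YES — reachable via ⟨γ, α, δ⟩ (3 firings)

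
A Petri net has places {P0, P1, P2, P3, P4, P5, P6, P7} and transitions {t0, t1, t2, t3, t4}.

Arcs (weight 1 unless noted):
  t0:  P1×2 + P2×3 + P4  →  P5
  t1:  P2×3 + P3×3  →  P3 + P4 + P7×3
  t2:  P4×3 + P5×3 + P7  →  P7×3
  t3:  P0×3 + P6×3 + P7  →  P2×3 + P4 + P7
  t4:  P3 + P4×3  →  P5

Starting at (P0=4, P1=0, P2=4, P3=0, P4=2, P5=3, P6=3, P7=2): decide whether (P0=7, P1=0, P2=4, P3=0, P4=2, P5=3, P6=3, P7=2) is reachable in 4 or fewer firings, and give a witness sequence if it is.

depth 0: 1 marking
depth 1: 2 markings reached so far
depth 2: 3 markings reached so far
depth 3: 3 markings reached so far
(frontier empty at depth 3; search complete)
target is not among the 3 markings reachable within 4 steps

NO — not reachable within 4 firings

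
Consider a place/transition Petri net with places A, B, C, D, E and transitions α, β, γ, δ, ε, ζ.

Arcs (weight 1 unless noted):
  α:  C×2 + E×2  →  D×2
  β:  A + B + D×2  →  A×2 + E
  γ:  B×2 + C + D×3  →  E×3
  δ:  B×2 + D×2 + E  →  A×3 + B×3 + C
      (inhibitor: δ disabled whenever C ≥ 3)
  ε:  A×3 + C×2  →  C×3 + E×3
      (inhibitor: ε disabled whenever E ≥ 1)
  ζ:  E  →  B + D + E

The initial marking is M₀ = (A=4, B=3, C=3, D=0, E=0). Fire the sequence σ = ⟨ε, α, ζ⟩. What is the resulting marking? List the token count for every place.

(A=1, B=4, C=2, D=3, E=1)

step 1: fire ε:  (A=4, B=3, C=3, D=0, E=0) → (A=1, B=3, C=4, D=0, E=3)
step 2: fire α:  (A=1, B=3, C=4, D=0, E=3) → (A=1, B=3, C=2, D=2, E=1)
step 3: fire ζ:  (A=1, B=3, C=2, D=2, E=1) → (A=1, B=4, C=2, D=3, E=1)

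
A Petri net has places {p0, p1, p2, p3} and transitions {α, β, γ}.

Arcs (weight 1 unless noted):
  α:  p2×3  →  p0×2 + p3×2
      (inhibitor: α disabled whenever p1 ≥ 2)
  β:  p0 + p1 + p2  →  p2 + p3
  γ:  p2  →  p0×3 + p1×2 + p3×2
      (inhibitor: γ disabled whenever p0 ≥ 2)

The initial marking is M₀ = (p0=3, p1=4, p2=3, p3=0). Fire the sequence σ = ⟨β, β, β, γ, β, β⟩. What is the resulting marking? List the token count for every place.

(p0=1, p1=1, p2=2, p3=7)

step 1: fire β:  (p0=3, p1=4, p2=3, p3=0) → (p0=2, p1=3, p2=3, p3=1)
step 2: fire β:  (p0=2, p1=3, p2=3, p3=1) → (p0=1, p1=2, p2=3, p3=2)
step 3: fire β:  (p0=1, p1=2, p2=3, p3=2) → (p0=0, p1=1, p2=3, p3=3)
step 4: fire γ:  (p0=0, p1=1, p2=3, p3=3) → (p0=3, p1=3, p2=2, p3=5)
step 5: fire β:  (p0=3, p1=3, p2=2, p3=5) → (p0=2, p1=2, p2=2, p3=6)
step 6: fire β:  (p0=2, p1=2, p2=2, p3=6) → (p0=1, p1=1, p2=2, p3=7)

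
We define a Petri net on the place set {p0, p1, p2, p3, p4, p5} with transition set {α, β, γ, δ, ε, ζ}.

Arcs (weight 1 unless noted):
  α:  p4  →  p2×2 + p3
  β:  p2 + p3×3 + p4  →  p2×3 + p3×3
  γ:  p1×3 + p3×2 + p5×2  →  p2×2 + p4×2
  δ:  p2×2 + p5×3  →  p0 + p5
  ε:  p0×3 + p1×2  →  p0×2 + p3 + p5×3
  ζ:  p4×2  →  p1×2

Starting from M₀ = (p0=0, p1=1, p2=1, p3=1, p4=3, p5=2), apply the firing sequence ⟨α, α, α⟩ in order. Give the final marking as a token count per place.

(p0=0, p1=1, p2=7, p3=4, p4=0, p5=2)

step 1: fire α:  (p0=0, p1=1, p2=1, p3=1, p4=3, p5=2) → (p0=0, p1=1, p2=3, p3=2, p4=2, p5=2)
step 2: fire α:  (p0=0, p1=1, p2=3, p3=2, p4=2, p5=2) → (p0=0, p1=1, p2=5, p3=3, p4=1, p5=2)
step 3: fire α:  (p0=0, p1=1, p2=5, p3=3, p4=1, p5=2) → (p0=0, p1=1, p2=7, p3=4, p4=0, p5=2)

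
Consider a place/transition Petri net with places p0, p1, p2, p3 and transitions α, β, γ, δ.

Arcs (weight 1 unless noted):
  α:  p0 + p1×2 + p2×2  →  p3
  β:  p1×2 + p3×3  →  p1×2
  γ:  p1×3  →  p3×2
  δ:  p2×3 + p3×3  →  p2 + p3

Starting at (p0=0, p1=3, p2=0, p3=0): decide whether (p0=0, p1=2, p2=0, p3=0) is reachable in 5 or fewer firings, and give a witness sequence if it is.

NO — not reachable within 5 firings

depth 0: 1 marking
depth 1: 2 markings reached so far
depth 2: 2 markings reached so far
(frontier empty at depth 2; search complete)
target is not among the 2 markings reachable within 5 steps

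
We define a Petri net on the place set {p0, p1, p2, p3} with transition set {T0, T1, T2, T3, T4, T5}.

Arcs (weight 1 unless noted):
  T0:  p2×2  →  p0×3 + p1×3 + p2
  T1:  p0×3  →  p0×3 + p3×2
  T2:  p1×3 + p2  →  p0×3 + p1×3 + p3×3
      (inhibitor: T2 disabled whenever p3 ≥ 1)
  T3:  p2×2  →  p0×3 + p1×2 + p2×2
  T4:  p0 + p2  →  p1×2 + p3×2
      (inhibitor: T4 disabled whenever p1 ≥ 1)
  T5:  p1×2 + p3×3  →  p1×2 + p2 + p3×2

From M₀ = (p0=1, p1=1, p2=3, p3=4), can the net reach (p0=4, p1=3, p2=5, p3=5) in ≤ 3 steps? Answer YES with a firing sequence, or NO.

NO — not reachable within 3 firings

depth 0: 1 marking
depth 1: 3 markings reached so far
depth 2: 10 markings reached so far
depth 3: 25 markings reached so far
target is not among the 25 markings reachable within 3 steps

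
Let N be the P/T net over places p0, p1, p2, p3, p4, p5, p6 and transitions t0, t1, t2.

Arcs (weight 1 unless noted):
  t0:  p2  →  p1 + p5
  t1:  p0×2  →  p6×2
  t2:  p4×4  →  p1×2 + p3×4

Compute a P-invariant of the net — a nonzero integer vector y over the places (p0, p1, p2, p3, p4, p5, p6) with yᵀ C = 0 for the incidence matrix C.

Incidence matrix C (rows=places, cols=transitions):
       t0   t1   t2
   p0   0   -2    0
   p1   1    0    2
   p2  -1    0    0
   p3   0    0    4
   p4   0    0   -4
   p5   1    0    0
   p6   0    2    0

Candidate y = [0, 2, 2, -1, 0, 0, 0]; check y·C column-wise:
  col t0: 2·1 + 2·-1 + -1·0 + 0·1 = 0
  col t1: 0·-2 + 2·0 + 2·0 + -1·0 + 0·2 = 0
  col t2: 2·2 + 2·0 + -1·4 + 0·-4 = 0

y = (p0:0, p1:2, p2:2, p3:-1, p4:0, p5:0, p6:0)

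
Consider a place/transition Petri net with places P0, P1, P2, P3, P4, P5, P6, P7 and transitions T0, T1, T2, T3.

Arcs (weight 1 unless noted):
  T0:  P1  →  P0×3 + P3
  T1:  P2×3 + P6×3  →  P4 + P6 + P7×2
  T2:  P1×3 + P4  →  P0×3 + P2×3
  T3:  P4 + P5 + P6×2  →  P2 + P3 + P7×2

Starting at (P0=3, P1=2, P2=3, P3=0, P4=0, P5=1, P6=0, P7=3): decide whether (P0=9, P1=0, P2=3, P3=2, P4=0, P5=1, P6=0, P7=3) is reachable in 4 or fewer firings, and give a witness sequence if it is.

step 1: fire T0:  (P0=3, P1=2, P2=3, P3=0, P4=0, P5=1, P6=0, P7=3) → (P0=6, P1=1, P2=3, P3=1, P4=0, P5=1, P6=0, P7=3)
step 2: fire T0:  (P0=6, P1=1, P2=3, P3=1, P4=0, P5=1, P6=0, P7=3) → (P0=9, P1=0, P2=3, P3=2, P4=0, P5=1, P6=0, P7=3)

YES — reachable via ⟨T0, T0⟩ (2 firings)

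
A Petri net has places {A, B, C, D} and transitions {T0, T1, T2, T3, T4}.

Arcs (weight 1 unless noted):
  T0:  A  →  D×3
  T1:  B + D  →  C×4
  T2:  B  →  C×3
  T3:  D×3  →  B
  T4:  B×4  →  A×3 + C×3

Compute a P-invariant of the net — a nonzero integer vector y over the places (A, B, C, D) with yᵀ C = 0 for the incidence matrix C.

y = (A:3, B:3, C:1, D:1)

Incidence matrix C (rows=places, cols=transitions):
       T0   T1   T2   T3   T4
    A  -1    0    0    0    3
    B   0   -1   -1    1   -4
    C   0    4    3    0    3
    D   3   -1    0   -3    0

Candidate y = [3, 3, 1, 1]; check y·C column-wise:
  col T0: 3·-1 + 3·0 + 1·0 + 1·3 = 0
  col T1: 3·0 + 3·-1 + 1·4 + 1·-1 = 0
  col T2: 3·0 + 3·-1 + 1·3 + 1·0 = 0
  col T3: 3·0 + 3·1 + 1·0 + 1·-3 = 0
  col T4: 3·3 + 3·-4 + 1·3 + 1·0 = 0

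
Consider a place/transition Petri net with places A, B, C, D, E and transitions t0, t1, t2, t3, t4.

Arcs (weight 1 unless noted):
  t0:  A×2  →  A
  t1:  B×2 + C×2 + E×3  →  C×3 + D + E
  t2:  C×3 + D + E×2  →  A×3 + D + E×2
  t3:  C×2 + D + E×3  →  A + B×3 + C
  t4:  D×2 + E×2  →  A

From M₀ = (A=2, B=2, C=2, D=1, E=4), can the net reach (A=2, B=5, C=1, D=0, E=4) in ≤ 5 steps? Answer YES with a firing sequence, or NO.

NO — not reachable within 5 firings

depth 0: 1 marking
depth 1: 4 markings reached so far
depth 2: 8 markings reached so far
depth 3: 12 markings reached so far
depth 4: 15 markings reached so far
depth 5: 17 markings reached so far
target is not among the 17 markings reachable within 5 steps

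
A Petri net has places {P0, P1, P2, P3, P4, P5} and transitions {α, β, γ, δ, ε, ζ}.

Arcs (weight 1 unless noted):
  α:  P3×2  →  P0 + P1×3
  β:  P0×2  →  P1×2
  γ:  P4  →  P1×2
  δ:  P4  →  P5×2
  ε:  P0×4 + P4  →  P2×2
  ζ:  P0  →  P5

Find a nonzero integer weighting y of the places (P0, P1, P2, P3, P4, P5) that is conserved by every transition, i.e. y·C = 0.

Incidence matrix C (rows=places, cols=transitions):
        α    β    γ    δ    ε    ζ
   P0   1   -2    0    0   -4   -1
   P1   3    2    2    0    0    0
   P2   0    0    0    0    2    0
   P3  -2    0    0    0    0    0
   P4   0    0   -1   -1   -1    0
   P5   0    0    0    2    0    1

Candidate y = [1, 1, 3, 2, 2, 1]; check y·C column-wise:
  col α: 1·1 + 1·3 + 3·0 + 2·-2 + 2·0 + 1·0 = 0
  col β: 1·-2 + 1·2 + 3·0 + 2·0 + 2·0 + 1·0 = 0
  col γ: 1·0 + 1·2 + 3·0 + 2·0 + 2·-1 + 1·0 = 0
  col δ: 1·0 + 1·0 + 3·0 + 2·0 + 2·-1 + 1·2 = 0
  col ε: 1·-4 + 1·0 + 3·2 + 2·0 + 2·-1 + 1·0 = 0
  col ζ: 1·-1 + 1·0 + 3·0 + 2·0 + 2·0 + 1·1 = 0

y = (P0:1, P1:1, P2:3, P3:2, P4:2, P5:1)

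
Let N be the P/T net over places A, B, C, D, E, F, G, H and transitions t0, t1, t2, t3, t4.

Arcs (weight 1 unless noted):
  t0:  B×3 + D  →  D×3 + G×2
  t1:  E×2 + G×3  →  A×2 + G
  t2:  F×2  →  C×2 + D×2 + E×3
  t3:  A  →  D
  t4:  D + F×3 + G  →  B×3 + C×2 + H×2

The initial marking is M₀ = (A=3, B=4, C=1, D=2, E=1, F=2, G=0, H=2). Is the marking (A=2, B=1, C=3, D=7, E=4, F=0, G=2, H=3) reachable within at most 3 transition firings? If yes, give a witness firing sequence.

depth 0: 1 marking
depth 1: 4 markings reached so far
depth 2: 8 markings reached so far
depth 3: 12 markings reached so far
target is not among the 12 markings reachable within 3 steps

NO — not reachable within 3 firings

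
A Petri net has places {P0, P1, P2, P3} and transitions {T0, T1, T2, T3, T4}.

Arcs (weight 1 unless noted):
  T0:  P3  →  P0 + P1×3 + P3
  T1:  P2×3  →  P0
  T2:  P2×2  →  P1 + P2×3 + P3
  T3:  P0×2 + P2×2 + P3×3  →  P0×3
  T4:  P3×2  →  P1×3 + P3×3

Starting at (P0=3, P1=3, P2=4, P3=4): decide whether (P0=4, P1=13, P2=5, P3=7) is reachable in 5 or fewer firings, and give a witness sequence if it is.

YES — reachable via ⟨T0, T2, T4, T4⟩ (4 firings)

step 1: fire T0:  (P0=3, P1=3, P2=4, P3=4) → (P0=4, P1=6, P2=4, P3=4)
step 2: fire T2:  (P0=4, P1=6, P2=4, P3=4) → (P0=4, P1=7, P2=5, P3=5)
step 3: fire T4:  (P0=4, P1=7, P2=5, P3=5) → (P0=4, P1=10, P2=5, P3=6)
step 4: fire T4:  (P0=4, P1=10, P2=5, P3=6) → (P0=4, P1=13, P2=5, P3=7)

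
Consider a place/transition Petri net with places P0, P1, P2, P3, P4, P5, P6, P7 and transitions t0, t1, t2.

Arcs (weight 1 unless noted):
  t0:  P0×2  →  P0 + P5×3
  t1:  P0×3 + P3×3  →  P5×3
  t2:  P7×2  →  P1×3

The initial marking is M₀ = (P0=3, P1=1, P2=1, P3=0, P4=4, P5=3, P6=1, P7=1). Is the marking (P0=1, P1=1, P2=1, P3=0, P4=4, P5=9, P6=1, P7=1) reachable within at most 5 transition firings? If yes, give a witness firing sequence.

step 1: fire t0:  (P0=3, P1=1, P2=1, P3=0, P4=4, P5=3, P6=1, P7=1) → (P0=2, P1=1, P2=1, P3=0, P4=4, P5=6, P6=1, P7=1)
step 2: fire t0:  (P0=2, P1=1, P2=1, P3=0, P4=4, P5=6, P6=1, P7=1) → (P0=1, P1=1, P2=1, P3=0, P4=4, P5=9, P6=1, P7=1)

YES — reachable via ⟨t0, t0⟩ (2 firings)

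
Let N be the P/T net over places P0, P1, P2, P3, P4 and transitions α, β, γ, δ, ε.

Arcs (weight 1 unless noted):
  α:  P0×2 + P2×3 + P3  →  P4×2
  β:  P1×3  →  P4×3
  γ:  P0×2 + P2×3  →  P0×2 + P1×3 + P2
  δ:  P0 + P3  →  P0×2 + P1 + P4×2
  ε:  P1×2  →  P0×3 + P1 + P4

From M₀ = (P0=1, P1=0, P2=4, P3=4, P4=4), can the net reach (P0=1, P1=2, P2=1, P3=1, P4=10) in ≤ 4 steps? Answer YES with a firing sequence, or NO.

step 1: fire δ:  (P0=1, P1=0, P2=4, P3=4, P4=4) → (P0=2, P1=1, P2=4, P3=3, P4=6)
step 2: fire δ:  (P0=2, P1=1, P2=4, P3=3, P4=6) → (P0=3, P1=2, P2=4, P3=2, P4=8)
step 3: fire α:  (P0=3, P1=2, P2=4, P3=2, P4=8) → (P0=1, P1=2, P2=1, P3=1, P4=10)

YES — reachable via ⟨δ, δ, α⟩ (3 firings)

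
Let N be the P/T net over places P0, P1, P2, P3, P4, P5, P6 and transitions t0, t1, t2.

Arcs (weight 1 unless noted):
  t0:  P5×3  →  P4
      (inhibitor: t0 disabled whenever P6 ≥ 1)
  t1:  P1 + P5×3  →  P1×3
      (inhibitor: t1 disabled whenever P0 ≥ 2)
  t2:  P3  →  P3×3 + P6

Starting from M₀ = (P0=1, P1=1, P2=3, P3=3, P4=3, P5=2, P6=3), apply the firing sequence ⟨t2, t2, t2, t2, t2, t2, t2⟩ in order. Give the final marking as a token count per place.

(P0=1, P1=1, P2=3, P3=17, P4=3, P5=2, P6=10)

step 1: fire t2:  (P0=1, P1=1, P2=3, P3=3, P4=3, P5=2, P6=3) → (P0=1, P1=1, P2=3, P3=5, P4=3, P5=2, P6=4)
step 2: fire t2:  (P0=1, P1=1, P2=3, P3=5, P4=3, P5=2, P6=4) → (P0=1, P1=1, P2=3, P3=7, P4=3, P5=2, P6=5)
step 3: fire t2:  (P0=1, P1=1, P2=3, P3=7, P4=3, P5=2, P6=5) → (P0=1, P1=1, P2=3, P3=9, P4=3, P5=2, P6=6)
step 4: fire t2:  (P0=1, P1=1, P2=3, P3=9, P4=3, P5=2, P6=6) → (P0=1, P1=1, P2=3, P3=11, P4=3, P5=2, P6=7)
step 5: fire t2:  (P0=1, P1=1, P2=3, P3=11, P4=3, P5=2, P6=7) → (P0=1, P1=1, P2=3, P3=13, P4=3, P5=2, P6=8)
step 6: fire t2:  (P0=1, P1=1, P2=3, P3=13, P4=3, P5=2, P6=8) → (P0=1, P1=1, P2=3, P3=15, P4=3, P5=2, P6=9)
step 7: fire t2:  (P0=1, P1=1, P2=3, P3=15, P4=3, P5=2, P6=9) → (P0=1, P1=1, P2=3, P3=17, P4=3, P5=2, P6=10)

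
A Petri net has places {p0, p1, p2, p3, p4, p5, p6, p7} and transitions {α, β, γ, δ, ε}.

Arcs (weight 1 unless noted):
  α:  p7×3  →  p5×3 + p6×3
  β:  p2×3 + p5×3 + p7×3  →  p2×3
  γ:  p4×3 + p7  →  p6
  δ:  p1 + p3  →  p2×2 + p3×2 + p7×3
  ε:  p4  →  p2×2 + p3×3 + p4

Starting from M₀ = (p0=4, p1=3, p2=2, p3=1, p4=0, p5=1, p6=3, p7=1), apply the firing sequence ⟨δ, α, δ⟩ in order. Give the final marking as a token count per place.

step 1: fire δ:  (p0=4, p1=3, p2=2, p3=1, p4=0, p5=1, p6=3, p7=1) → (p0=4, p1=2, p2=4, p3=2, p4=0, p5=1, p6=3, p7=4)
step 2: fire α:  (p0=4, p1=2, p2=4, p3=2, p4=0, p5=1, p6=3, p7=4) → (p0=4, p1=2, p2=4, p3=2, p4=0, p5=4, p6=6, p7=1)
step 3: fire δ:  (p0=4, p1=2, p2=4, p3=2, p4=0, p5=4, p6=6, p7=1) → (p0=4, p1=1, p2=6, p3=3, p4=0, p5=4, p6=6, p7=4)

(p0=4, p1=1, p2=6, p3=3, p4=0, p5=4, p6=6, p7=4)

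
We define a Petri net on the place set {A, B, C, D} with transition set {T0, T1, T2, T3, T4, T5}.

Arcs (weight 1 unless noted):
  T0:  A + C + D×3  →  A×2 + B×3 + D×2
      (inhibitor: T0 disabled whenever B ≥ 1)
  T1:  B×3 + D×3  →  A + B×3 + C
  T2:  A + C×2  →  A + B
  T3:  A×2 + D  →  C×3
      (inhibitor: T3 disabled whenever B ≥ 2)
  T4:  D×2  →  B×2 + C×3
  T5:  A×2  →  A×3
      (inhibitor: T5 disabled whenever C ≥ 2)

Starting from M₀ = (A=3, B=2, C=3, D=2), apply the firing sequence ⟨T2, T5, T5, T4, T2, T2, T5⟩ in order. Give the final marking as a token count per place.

(A=6, B=7, C=0, D=0)

step 1: fire T2:  (A=3, B=2, C=3, D=2) → (A=3, B=3, C=1, D=2)
step 2: fire T5:  (A=3, B=3, C=1, D=2) → (A=4, B=3, C=1, D=2)
step 3: fire T5:  (A=4, B=3, C=1, D=2) → (A=5, B=3, C=1, D=2)
step 4: fire T4:  (A=5, B=3, C=1, D=2) → (A=5, B=5, C=4, D=0)
step 5: fire T2:  (A=5, B=5, C=4, D=0) → (A=5, B=6, C=2, D=0)
step 6: fire T2:  (A=5, B=6, C=2, D=0) → (A=5, B=7, C=0, D=0)
step 7: fire T5:  (A=5, B=7, C=0, D=0) → (A=6, B=7, C=0, D=0)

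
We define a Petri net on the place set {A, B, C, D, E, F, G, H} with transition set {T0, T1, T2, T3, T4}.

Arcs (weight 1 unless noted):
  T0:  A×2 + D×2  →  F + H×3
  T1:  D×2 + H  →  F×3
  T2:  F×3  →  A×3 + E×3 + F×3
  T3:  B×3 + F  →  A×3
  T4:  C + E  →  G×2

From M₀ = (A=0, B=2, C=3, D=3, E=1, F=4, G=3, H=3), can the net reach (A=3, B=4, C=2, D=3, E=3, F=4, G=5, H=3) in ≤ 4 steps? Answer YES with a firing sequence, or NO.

depth 0: 1 marking
depth 1: 4 markings reached so far
depth 2: 9 markings reached so far
depth 3: 16 markings reached so far
depth 4: 26 markings reached so far
target is not among the 26 markings reachable within 4 steps

NO — not reachable within 4 firings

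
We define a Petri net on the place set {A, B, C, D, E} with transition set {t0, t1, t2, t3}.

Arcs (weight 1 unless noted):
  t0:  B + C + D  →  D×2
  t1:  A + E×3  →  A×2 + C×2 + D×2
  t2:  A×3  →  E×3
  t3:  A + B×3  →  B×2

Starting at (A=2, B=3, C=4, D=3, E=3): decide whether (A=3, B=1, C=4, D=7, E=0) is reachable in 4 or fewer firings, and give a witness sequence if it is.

step 1: fire t0:  (A=2, B=3, C=4, D=3, E=3) → (A=2, B=2, C=3, D=4, E=3)
step 2: fire t0:  (A=2, B=2, C=3, D=4, E=3) → (A=2, B=1, C=2, D=5, E=3)
step 3: fire t1:  (A=2, B=1, C=2, D=5, E=3) → (A=3, B=1, C=4, D=7, E=0)

YES — reachable via ⟨t0, t0, t1⟩ (3 firings)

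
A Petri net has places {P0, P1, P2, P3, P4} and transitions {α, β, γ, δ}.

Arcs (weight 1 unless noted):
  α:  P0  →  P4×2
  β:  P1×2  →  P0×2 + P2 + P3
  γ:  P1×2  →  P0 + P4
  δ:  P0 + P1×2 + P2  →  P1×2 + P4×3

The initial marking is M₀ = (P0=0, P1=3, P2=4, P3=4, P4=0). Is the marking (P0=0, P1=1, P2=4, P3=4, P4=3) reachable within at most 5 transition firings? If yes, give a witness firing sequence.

step 1: fire γ:  (P0=0, P1=3, P2=4, P3=4, P4=0) → (P0=1, P1=1, P2=4, P3=4, P4=1)
step 2: fire α:  (P0=1, P1=1, P2=4, P3=4, P4=1) → (P0=0, P1=1, P2=4, P3=4, P4=3)

YES — reachable via ⟨γ, α⟩ (2 firings)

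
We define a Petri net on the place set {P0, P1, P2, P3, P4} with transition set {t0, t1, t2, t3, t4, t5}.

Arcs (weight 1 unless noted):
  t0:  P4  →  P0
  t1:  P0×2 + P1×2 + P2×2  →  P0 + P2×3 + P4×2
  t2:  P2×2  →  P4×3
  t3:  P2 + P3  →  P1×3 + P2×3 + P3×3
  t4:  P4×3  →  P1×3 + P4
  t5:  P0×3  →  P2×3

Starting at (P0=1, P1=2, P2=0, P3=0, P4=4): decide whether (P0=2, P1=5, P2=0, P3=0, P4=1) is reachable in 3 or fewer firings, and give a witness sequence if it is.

step 1: fire t0:  (P0=1, P1=2, P2=0, P3=0, P4=4) → (P0=2, P1=2, P2=0, P3=0, P4=3)
step 2: fire t4:  (P0=2, P1=2, P2=0, P3=0, P4=3) → (P0=2, P1=5, P2=0, P3=0, P4=1)

YES — reachable via ⟨t0, t4⟩ (2 firings)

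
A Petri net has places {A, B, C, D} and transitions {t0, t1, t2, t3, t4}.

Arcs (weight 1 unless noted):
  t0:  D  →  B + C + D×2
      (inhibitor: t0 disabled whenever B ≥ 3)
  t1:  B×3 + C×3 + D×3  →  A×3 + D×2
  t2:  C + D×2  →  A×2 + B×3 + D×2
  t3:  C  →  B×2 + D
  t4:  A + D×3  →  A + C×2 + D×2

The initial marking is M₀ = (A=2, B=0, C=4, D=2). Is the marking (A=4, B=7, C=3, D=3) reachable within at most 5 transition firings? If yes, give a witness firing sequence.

step 1: fire t2:  (A=2, B=0, C=4, D=2) → (A=4, B=3, C=3, D=2)
step 2: fire t3:  (A=4, B=3, C=3, D=2) → (A=4, B=5, C=2, D=3)
step 3: fire t3:  (A=4, B=5, C=2, D=3) → (A=4, B=7, C=1, D=4)
step 4: fire t4:  (A=4, B=7, C=1, D=4) → (A=4, B=7, C=3, D=3)

YES — reachable via ⟨t2, t3, t3, t4⟩ (4 firings)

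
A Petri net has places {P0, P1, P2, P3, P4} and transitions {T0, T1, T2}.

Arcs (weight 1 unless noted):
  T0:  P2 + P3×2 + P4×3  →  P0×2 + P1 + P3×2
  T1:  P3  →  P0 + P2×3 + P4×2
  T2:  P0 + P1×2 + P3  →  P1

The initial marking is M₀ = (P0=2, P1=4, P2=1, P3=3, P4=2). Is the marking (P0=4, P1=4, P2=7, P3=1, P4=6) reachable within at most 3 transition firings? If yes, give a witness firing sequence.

step 1: fire T1:  (P0=2, P1=4, P2=1, P3=3, P4=2) → (P0=3, P1=4, P2=4, P3=2, P4=4)
step 2: fire T1:  (P0=3, P1=4, P2=4, P3=2, P4=4) → (P0=4, P1=4, P2=7, P3=1, P4=6)

YES — reachable via ⟨T1, T1⟩ (2 firings)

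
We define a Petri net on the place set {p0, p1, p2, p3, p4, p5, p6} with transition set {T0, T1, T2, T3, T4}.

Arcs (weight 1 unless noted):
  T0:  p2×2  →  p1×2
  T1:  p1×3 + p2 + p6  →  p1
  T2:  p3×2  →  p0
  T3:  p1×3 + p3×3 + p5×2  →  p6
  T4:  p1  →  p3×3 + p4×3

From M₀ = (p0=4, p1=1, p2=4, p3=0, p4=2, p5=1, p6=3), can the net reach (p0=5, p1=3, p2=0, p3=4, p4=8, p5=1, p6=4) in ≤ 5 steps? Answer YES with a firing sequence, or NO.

NO — not reachable within 5 firings

depth 0: 1 marking
depth 1: 3 markings reached so far
depth 2: 7 markings reached so far
depth 3: 11 markings reached so far
depth 4: 16 markings reached so far
depth 5: 20 markings reached so far
target is not among the 20 markings reachable within 5 steps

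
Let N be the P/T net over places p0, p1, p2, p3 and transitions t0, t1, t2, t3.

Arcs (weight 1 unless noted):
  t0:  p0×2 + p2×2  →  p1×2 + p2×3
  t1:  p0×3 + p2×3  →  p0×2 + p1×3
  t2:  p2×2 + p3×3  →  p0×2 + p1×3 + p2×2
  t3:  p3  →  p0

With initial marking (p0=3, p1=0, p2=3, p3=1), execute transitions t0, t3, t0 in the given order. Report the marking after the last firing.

(p0=0, p1=4, p2=5, p3=0)

step 1: fire t0:  (p0=3, p1=0, p2=3, p3=1) → (p0=1, p1=2, p2=4, p3=1)
step 2: fire t3:  (p0=1, p1=2, p2=4, p3=1) → (p0=2, p1=2, p2=4, p3=0)
step 3: fire t0:  (p0=2, p1=2, p2=4, p3=0) → (p0=0, p1=4, p2=5, p3=0)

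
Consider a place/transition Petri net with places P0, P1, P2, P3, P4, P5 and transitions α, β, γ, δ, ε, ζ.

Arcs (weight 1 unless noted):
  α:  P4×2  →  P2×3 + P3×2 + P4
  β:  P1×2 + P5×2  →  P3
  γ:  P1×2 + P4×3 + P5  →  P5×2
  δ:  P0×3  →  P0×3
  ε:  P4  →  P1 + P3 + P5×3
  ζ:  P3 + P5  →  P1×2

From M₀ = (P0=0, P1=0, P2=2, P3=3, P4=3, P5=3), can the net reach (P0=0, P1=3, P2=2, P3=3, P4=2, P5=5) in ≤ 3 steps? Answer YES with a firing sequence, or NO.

YES — reachable via ⟨ε, ζ⟩ (2 firings)

step 1: fire ε:  (P0=0, P1=0, P2=2, P3=3, P4=3, P5=3) → (P0=0, P1=1, P2=2, P3=4, P4=2, P5=6)
step 2: fire ζ:  (P0=0, P1=1, P2=2, P3=4, P4=2, P5=6) → (P0=0, P1=3, P2=2, P3=3, P4=2, P5=5)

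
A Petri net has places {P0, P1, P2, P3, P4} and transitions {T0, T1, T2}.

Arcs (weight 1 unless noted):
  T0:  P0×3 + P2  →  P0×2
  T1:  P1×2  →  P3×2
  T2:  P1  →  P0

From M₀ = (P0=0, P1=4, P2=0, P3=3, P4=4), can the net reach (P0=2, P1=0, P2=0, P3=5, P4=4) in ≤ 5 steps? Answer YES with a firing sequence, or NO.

YES — reachable via ⟨T1, T2, T2⟩ (3 firings)

step 1: fire T1:  (P0=0, P1=4, P2=0, P3=3, P4=4) → (P0=0, P1=2, P2=0, P3=5, P4=4)
step 2: fire T2:  (P0=0, P1=2, P2=0, P3=5, P4=4) → (P0=1, P1=1, P2=0, P3=5, P4=4)
step 3: fire T2:  (P0=1, P1=1, P2=0, P3=5, P4=4) → (P0=2, P1=0, P2=0, P3=5, P4=4)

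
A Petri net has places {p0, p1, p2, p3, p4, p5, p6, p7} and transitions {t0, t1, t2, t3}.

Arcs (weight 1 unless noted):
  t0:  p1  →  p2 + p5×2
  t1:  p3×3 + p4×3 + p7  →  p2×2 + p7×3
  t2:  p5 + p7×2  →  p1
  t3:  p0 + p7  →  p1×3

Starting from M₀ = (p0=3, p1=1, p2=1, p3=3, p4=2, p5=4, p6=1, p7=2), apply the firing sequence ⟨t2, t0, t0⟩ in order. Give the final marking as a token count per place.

(p0=3, p1=0, p2=3, p3=3, p4=2, p5=7, p6=1, p7=0)

step 1: fire t2:  (p0=3, p1=1, p2=1, p3=3, p4=2, p5=4, p6=1, p7=2) → (p0=3, p1=2, p2=1, p3=3, p4=2, p5=3, p6=1, p7=0)
step 2: fire t0:  (p0=3, p1=2, p2=1, p3=3, p4=2, p5=3, p6=1, p7=0) → (p0=3, p1=1, p2=2, p3=3, p4=2, p5=5, p6=1, p7=0)
step 3: fire t0:  (p0=3, p1=1, p2=2, p3=3, p4=2, p5=5, p6=1, p7=0) → (p0=3, p1=0, p2=3, p3=3, p4=2, p5=7, p6=1, p7=0)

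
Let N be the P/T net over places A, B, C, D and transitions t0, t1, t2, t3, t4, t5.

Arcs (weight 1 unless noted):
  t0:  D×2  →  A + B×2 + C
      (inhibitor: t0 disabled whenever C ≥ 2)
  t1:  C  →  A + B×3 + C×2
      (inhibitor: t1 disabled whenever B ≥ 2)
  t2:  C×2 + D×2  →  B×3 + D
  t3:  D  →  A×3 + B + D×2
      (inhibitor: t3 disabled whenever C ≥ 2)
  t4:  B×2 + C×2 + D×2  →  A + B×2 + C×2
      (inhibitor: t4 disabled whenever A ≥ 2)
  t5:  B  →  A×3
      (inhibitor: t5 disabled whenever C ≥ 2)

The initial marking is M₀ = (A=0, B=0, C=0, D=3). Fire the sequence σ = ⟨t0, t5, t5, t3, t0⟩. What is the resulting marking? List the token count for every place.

(A=11, B=3, C=2, D=0)

step 1: fire t0:  (A=0, B=0, C=0, D=3) → (A=1, B=2, C=1, D=1)
step 2: fire t5:  (A=1, B=2, C=1, D=1) → (A=4, B=1, C=1, D=1)
step 3: fire t5:  (A=4, B=1, C=1, D=1) → (A=7, B=0, C=1, D=1)
step 4: fire t3:  (A=7, B=0, C=1, D=1) → (A=10, B=1, C=1, D=2)
step 5: fire t0:  (A=10, B=1, C=1, D=2) → (A=11, B=3, C=2, D=0)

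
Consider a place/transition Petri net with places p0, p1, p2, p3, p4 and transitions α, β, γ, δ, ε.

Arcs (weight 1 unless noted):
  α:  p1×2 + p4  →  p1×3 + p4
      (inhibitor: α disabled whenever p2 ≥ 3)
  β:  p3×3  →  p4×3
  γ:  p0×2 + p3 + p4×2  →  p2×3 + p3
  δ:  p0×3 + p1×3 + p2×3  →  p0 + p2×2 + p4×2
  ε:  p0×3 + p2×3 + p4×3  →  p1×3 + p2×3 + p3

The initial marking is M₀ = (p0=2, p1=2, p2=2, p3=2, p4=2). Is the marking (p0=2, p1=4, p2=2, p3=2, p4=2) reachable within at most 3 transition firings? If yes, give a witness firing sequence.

YES — reachable via ⟨α, α⟩ (2 firings)

step 1: fire α:  (p0=2, p1=2, p2=2, p3=2, p4=2) → (p0=2, p1=3, p2=2, p3=2, p4=2)
step 2: fire α:  (p0=2, p1=3, p2=2, p3=2, p4=2) → (p0=2, p1=4, p2=2, p3=2, p4=2)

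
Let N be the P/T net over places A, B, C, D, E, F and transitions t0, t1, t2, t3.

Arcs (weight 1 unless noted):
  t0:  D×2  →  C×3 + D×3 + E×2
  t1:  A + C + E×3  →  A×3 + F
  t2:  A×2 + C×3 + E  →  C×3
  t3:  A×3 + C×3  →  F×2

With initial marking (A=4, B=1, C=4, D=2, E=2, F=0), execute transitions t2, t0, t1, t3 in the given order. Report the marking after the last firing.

(A=1, B=1, C=3, D=3, E=0, F=3)

step 1: fire t2:  (A=4, B=1, C=4, D=2, E=2, F=0) → (A=2, B=1, C=4, D=2, E=1, F=0)
step 2: fire t0:  (A=2, B=1, C=4, D=2, E=1, F=0) → (A=2, B=1, C=7, D=3, E=3, F=0)
step 3: fire t1:  (A=2, B=1, C=7, D=3, E=3, F=0) → (A=4, B=1, C=6, D=3, E=0, F=1)
step 4: fire t3:  (A=4, B=1, C=6, D=3, E=0, F=1) → (A=1, B=1, C=3, D=3, E=0, F=3)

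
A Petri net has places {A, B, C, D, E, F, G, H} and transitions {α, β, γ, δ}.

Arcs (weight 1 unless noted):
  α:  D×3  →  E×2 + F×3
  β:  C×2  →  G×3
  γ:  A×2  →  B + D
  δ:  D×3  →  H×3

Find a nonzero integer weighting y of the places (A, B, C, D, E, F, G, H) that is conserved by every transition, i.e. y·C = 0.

Incidence matrix C (rows=places, cols=transitions):
        α    β    γ    δ
    A   0    0   -2    0
    B   0    0    1    0
    C   0   -2    0    0
    D  -3    0    1   -3
    E   2    0    0    0
    F   3    0    0    0
    G   0    3    0    0
    H   0    0    0    3

Candidate y = [1, 2, 0, 0, 0, 0, 0, 0]; check y·C column-wise:
  col α: 1·0 + 2·0 + 0·-3 + 0·2 + 0·3 = 0
  col β: 1·0 + 2·0 + 0·-2 + 0·3 = 0
  col γ: 1·-2 + 2·1 + 0·1 = 0
  col δ: 1·0 + 2·0 + 0·-3 + 0·3 = 0

y = (A:1, B:2, C:0, D:0, E:0, F:0, G:0, H:0)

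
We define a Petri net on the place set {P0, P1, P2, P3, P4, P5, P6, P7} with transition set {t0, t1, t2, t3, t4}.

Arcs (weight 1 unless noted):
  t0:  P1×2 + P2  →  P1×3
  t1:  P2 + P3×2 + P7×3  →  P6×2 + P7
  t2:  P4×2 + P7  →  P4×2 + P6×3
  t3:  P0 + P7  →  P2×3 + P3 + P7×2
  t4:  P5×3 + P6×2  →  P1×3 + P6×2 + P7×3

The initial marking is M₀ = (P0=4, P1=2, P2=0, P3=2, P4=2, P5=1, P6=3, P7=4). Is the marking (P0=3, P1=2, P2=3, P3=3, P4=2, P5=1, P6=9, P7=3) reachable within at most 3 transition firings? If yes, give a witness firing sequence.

step 1: fire t2:  (P0=4, P1=2, P2=0, P3=2, P4=2, P5=1, P6=3, P7=4) → (P0=4, P1=2, P2=0, P3=2, P4=2, P5=1, P6=6, P7=3)
step 2: fire t2:  (P0=4, P1=2, P2=0, P3=2, P4=2, P5=1, P6=6, P7=3) → (P0=4, P1=2, P2=0, P3=2, P4=2, P5=1, P6=9, P7=2)
step 3: fire t3:  (P0=4, P1=2, P2=0, P3=2, P4=2, P5=1, P6=9, P7=2) → (P0=3, P1=2, P2=3, P3=3, P4=2, P5=1, P6=9, P7=3)

YES — reachable via ⟨t2, t2, t3⟩ (3 firings)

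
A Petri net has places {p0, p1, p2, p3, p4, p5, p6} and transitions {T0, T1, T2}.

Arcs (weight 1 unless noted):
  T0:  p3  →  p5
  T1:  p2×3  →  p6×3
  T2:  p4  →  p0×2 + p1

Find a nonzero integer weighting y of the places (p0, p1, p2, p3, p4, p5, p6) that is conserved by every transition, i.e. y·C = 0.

Incidence matrix C (rows=places, cols=transitions):
       T0   T1   T2
   p0   0    0    2
   p1   0    0    1
   p2   0   -3    0
   p3  -1    0    0
   p4   0    0   -1
   p5   1    0    0
   p6   0    3    0

Candidate y = [1, -2, 0, 0, 0, 0, 0]; check y·C column-wise:
  col T0: 1·0 + -2·0 + 0·-1 + 0·1 = 0
  col T1: 1·0 + -2·0 + 0·-3 + 0·3 = 0
  col T2: 1·2 + -2·1 + 0·-1 = 0

y = (p0:1, p1:-2, p2:0, p3:0, p4:0, p5:0, p6:0)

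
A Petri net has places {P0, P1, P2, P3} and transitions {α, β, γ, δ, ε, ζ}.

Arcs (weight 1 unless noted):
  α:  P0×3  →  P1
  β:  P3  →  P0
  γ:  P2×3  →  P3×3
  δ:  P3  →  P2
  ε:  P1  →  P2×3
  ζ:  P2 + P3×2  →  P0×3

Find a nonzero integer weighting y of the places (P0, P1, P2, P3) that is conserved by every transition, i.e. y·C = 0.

Incidence matrix C (rows=places, cols=transitions):
        α    β    γ    δ    ε    ζ
   P0  -3    1    0    0    0    3
   P1   1    0    0    0   -1    0
   P2   0    0   -3    1    3   -1
   P3   0   -1    3   -1    0   -2

Candidate y = [1, 3, 1, 1]; check y·C column-wise:
  col α: 1·-3 + 3·1 + 1·0 + 1·0 = 0
  col β: 1·1 + 3·0 + 1·0 + 1·-1 = 0
  col γ: 1·0 + 3·0 + 1·-3 + 1·3 = 0
  col δ: 1·0 + 3·0 + 1·1 + 1·-1 = 0
  col ε: 1·0 + 3·-1 + 1·3 + 1·0 = 0
  col ζ: 1·3 + 3·0 + 1·-1 + 1·-2 = 0

y = (P0:1, P1:3, P2:1, P3:1)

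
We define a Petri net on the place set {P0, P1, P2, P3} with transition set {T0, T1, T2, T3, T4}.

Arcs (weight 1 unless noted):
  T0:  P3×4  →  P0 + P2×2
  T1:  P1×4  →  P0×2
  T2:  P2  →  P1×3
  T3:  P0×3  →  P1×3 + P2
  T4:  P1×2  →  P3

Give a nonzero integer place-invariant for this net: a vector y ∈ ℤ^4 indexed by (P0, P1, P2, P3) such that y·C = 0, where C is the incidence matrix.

y = (P0:2, P1:1, P2:3, P3:2)

Incidence matrix C (rows=places, cols=transitions):
       T0   T1   T2   T3   T4
   P0   1    2    0   -3    0
   P1   0   -4    3    3   -2
   P2   2    0   -1    1    0
   P3  -4    0    0    0    1

Candidate y = [2, 1, 3, 2]; check y·C column-wise:
  col T0: 2·1 + 1·0 + 3·2 + 2·-4 = 0
  col T1: 2·2 + 1·-4 + 3·0 + 2·0 = 0
  col T2: 2·0 + 1·3 + 3·-1 + 2·0 = 0
  col T3: 2·-3 + 1·3 + 3·1 + 2·0 = 0
  col T4: 2·0 + 1·-2 + 3·0 + 2·1 = 0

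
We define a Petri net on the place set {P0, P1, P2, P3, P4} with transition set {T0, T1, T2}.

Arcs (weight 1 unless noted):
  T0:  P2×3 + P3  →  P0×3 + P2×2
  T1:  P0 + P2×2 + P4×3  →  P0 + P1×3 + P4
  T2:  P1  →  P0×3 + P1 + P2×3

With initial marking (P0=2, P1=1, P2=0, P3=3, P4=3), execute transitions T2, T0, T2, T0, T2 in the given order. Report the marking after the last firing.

step 1: fire T2:  (P0=2, P1=1, P2=0, P3=3, P4=3) → (P0=5, P1=1, P2=3, P3=3, P4=3)
step 2: fire T0:  (P0=5, P1=1, P2=3, P3=3, P4=3) → (P0=8, P1=1, P2=2, P3=2, P4=3)
step 3: fire T2:  (P0=8, P1=1, P2=2, P3=2, P4=3) → (P0=11, P1=1, P2=5, P3=2, P4=3)
step 4: fire T0:  (P0=11, P1=1, P2=5, P3=2, P4=3) → (P0=14, P1=1, P2=4, P3=1, P4=3)
step 5: fire T2:  (P0=14, P1=1, P2=4, P3=1, P4=3) → (P0=17, P1=1, P2=7, P3=1, P4=3)

(P0=17, P1=1, P2=7, P3=1, P4=3)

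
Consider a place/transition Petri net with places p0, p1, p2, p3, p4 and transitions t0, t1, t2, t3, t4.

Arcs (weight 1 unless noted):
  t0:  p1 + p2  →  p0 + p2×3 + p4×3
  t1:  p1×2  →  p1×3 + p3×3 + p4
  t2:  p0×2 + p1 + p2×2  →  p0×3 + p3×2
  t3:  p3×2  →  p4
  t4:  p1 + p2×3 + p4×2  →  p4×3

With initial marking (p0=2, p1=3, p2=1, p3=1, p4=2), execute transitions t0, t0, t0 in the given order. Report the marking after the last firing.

(p0=5, p1=0, p2=7, p3=1, p4=11)

step 1: fire t0:  (p0=2, p1=3, p2=1, p3=1, p4=2) → (p0=3, p1=2, p2=3, p3=1, p4=5)
step 2: fire t0:  (p0=3, p1=2, p2=3, p3=1, p4=5) → (p0=4, p1=1, p2=5, p3=1, p4=8)
step 3: fire t0:  (p0=4, p1=1, p2=5, p3=1, p4=8) → (p0=5, p1=0, p2=7, p3=1, p4=11)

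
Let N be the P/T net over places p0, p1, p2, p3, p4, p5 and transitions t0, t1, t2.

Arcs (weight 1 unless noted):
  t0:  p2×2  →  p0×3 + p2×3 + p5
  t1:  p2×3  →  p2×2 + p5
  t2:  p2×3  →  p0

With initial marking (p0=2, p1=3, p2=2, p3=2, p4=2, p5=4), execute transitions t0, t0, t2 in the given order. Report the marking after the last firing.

(p0=9, p1=3, p2=1, p3=2, p4=2, p5=6)

step 1: fire t0:  (p0=2, p1=3, p2=2, p3=2, p4=2, p5=4) → (p0=5, p1=3, p2=3, p3=2, p4=2, p5=5)
step 2: fire t0:  (p0=5, p1=3, p2=3, p3=2, p4=2, p5=5) → (p0=8, p1=3, p2=4, p3=2, p4=2, p5=6)
step 3: fire t2:  (p0=8, p1=3, p2=4, p3=2, p4=2, p5=6) → (p0=9, p1=3, p2=1, p3=2, p4=2, p5=6)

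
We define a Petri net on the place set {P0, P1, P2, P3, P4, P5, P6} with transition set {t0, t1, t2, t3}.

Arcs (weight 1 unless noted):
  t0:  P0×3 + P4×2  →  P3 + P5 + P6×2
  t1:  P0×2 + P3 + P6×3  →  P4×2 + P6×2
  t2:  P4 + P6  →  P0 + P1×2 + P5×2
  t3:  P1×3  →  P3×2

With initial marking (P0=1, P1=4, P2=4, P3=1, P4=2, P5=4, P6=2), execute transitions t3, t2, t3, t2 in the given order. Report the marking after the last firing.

step 1: fire t3:  (P0=1, P1=4, P2=4, P3=1, P4=2, P5=4, P6=2) → (P0=1, P1=1, P2=4, P3=3, P4=2, P5=4, P6=2)
step 2: fire t2:  (P0=1, P1=1, P2=4, P3=3, P4=2, P5=4, P6=2) → (P0=2, P1=3, P2=4, P3=3, P4=1, P5=6, P6=1)
step 3: fire t3:  (P0=2, P1=3, P2=4, P3=3, P4=1, P5=6, P6=1) → (P0=2, P1=0, P2=4, P3=5, P4=1, P5=6, P6=1)
step 4: fire t2:  (P0=2, P1=0, P2=4, P3=5, P4=1, P5=6, P6=1) → (P0=3, P1=2, P2=4, P3=5, P4=0, P5=8, P6=0)

(P0=3, P1=2, P2=4, P3=5, P4=0, P5=8, P6=0)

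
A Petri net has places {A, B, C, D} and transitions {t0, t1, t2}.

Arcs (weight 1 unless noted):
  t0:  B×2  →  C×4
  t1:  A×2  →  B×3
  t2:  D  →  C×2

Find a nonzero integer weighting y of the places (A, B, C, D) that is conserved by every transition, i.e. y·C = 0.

Incidence matrix C (rows=places, cols=transitions):
       t0   t1   t2
    A   0   -2    0
    B  -2    3    0
    C   4    0    2
    D   0    0   -1

Candidate y = [3, 2, 1, 2]; check y·C column-wise:
  col t0: 3·0 + 2·-2 + 1·4 + 2·0 = 0
  col t1: 3·-2 + 2·3 + 1·0 + 2·0 = 0
  col t2: 3·0 + 2·0 + 1·2 + 2·-1 = 0

y = (A:3, B:2, C:1, D:2)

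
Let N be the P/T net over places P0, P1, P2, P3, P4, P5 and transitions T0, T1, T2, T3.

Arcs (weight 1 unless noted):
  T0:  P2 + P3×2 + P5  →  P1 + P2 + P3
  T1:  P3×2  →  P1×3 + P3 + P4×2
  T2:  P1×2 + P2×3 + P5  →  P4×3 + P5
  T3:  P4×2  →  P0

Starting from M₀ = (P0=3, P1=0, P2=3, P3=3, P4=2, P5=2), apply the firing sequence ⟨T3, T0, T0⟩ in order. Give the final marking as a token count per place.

step 1: fire T3:  (P0=3, P1=0, P2=3, P3=3, P4=2, P5=2) → (P0=4, P1=0, P2=3, P3=3, P4=0, P5=2)
step 2: fire T0:  (P0=4, P1=0, P2=3, P3=3, P4=0, P5=2) → (P0=4, P1=1, P2=3, P3=2, P4=0, P5=1)
step 3: fire T0:  (P0=4, P1=1, P2=3, P3=2, P4=0, P5=1) → (P0=4, P1=2, P2=3, P3=1, P4=0, P5=0)

(P0=4, P1=2, P2=3, P3=1, P4=0, P5=0)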